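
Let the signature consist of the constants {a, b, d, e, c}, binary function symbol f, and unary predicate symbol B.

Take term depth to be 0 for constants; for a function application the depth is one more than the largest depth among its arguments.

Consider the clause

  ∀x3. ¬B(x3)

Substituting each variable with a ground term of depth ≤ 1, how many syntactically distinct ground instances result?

30

Ground terms of depth ≤ 1:
  Count level by level. With function symbols f/2, the terms of depth ≤ k are the 5 constants together with each function applied to depth-≤(k−1) tuples, so N_k = 5 + N_{k-1}^2.
  N_0 = 5
  N_1 = 5 + 5^2 = 30
So there are 30 ground terms available for substitution.
The variable x3 ranges independently over the available ground terms, and distinct assignments produce distinct instances.
Number of ground instances = 30.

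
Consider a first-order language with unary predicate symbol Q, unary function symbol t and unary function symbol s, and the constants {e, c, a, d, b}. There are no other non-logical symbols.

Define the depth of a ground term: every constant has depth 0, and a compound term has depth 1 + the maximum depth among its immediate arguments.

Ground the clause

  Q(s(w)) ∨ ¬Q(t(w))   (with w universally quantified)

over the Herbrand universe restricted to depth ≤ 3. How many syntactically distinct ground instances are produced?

Ground terms of depth ≤ 3:
  Let N_k count ground terms of depth at most k. Each non-constant term of depth ≤ k is some function symbol applied to depth-≤(k−1) arguments, giving N_k = 5 + N_{k-1} + N_{k-1}.
  N_0 = 5
  N_1 = 5 + 5 + 5 = 15
  N_2 = 5 + 15 + 15 = 35
  N_3 = 5 + 35 + 35 = 75
So there are 75 ground terms available for substitution.
The body mentions the single quantified variable w; since ground terms form a free algebra, no two substitutions collapse to the same formula.
Number of ground instances = 75.

75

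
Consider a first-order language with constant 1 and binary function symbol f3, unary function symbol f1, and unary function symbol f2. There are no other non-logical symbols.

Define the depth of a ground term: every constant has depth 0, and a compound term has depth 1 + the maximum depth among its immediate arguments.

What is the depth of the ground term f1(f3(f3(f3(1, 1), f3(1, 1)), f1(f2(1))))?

4

depth(f3(1, 1)) = 1 + max(0, 0) = 1
depth(f3(f3(1, 1), f3(1, 1))) = 1 + max(1, 1) = 2
depth(f2(1)) = 1 + depth(1) = 1 + 0 = 1
depth(f1(f2(1))) = 1 + depth(f2(1)) = 1 + 1 = 2
depth(f3(f3(f3(1, 1), f3(1, 1)), f1(f2(1)))) = 1 + max(2, 2) = 3
depth(f1(f3(f3(f3(1, 1), f3(1, 1)), f1(f2(1))))) = 1 + depth(f3(f3(f3(1, 1), f3(1, 1)), f1(f2(1)))) = 1 + 3 = 4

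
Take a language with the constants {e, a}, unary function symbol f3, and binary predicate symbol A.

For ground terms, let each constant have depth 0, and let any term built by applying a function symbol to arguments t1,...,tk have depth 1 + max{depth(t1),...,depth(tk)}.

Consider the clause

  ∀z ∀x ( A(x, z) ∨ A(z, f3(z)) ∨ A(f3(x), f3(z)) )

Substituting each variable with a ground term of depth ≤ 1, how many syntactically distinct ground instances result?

16

Ground terms of depth ≤ 1:
  Count level by level. With function symbols f3/1, the terms of depth ≤ k are the 2 constants together with each function applied to depth-≤(k−1) tuples, so N_k = 2 + N_{k-1}.
  N_0 = 2
  N_1 = 2 + 2 = 4
So there are 4 ground terms available for substitution.
Each of z, x ranges independently over the available ground terms, and distinct assignments produce distinct instances.
Number of ground instances = 4^2 = 16.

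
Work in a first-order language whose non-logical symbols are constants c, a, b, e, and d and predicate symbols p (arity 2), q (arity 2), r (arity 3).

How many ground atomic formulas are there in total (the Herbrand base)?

With no function symbols, the Herbrand universe is just the 5 constants.
Ground atoms per predicate: p: 5^2 = 25, q: 5^2 = 25, r: 5^3 = 125.
Herbrand base size = 25 + 25 + 125 = 175.

175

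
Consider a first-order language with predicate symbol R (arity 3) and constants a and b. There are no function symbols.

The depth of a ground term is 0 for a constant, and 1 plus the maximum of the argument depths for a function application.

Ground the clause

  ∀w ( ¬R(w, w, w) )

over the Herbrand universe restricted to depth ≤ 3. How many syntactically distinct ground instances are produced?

2

Ground terms of depth ≤ 3:
  With no function symbols every ground term is a constant, so there are exactly 2 ground terms at every depth bound.
  N_0 = 2
  N_1 = 2
  N_2 = 2
  N_3 = 2
So there are 2 ground terms available for substitution.
There is 1 variable to instantiate (w),  occurring in at least one literal, so different choices give different ground instances.
Number of ground instances = 2.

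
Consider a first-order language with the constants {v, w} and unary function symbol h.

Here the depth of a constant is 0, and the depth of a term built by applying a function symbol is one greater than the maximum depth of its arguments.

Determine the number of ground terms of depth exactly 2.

2

Write N_k for the number of ground terms of depth ≤ k. A term of depth ≤ k is either a constant or a function symbol applied to arguments of depth ≤ k−1, so N_k = 2 + N_{k-1}.
N_0 = 2
N_1 = 2 + 2 = 4
N_2 = 2 + 4 = 6
Terms of depth exactly 2: N_2 − N_1 = 6 − 4 = 2.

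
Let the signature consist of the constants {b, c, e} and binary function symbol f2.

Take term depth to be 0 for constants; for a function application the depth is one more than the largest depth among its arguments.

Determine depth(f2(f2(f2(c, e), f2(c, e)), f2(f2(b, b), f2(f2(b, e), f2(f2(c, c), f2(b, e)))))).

5

depth(f2(c, e)) = 1 + max(0, 0) = 1
depth(f2(f2(c, e), f2(c, e))) = 1 + max(1, 1) = 2
depth(f2(b, b)) = 1 + max(0, 0) = 1
depth(f2(b, e)) = 1 + max(0, 0) = 1
depth(f2(c, c)) = 1 + max(0, 0) = 1
depth(f2(f2(c, c), f2(b, e))) = 1 + max(1, 1) = 2
depth(f2(f2(b, e), f2(f2(c, c), f2(b, e)))) = 1 + max(1, 2) = 3
depth(f2(f2(b, b), f2(f2(b, e), f2(f2(c, c), f2(b, e))))) = 1 + max(1, 3) = 4
depth(f2(f2(f2(c, e), f2(c, e)), f2(f2(b, b), f2(f2(b, e), f2(f2(c, c), f2(b, e)))))) = 1 + max(2, 4) = 5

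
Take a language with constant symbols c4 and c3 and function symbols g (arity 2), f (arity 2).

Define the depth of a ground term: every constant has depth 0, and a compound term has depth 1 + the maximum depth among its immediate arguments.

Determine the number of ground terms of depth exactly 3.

81408

Count level by level. With function symbols g/2, f/2, the terms of depth ≤ k are the 2 constants together with each function applied to depth-≤(k−1) tuples, so N_k = 2 + N_{k-1}^2 + N_{k-1}^2.
N_0 = 2
N_1 = 2 + 2^2 + 2^2 = 10
N_2 = 2 + 10^2 + 10^2 = 202
N_3 = 2 + 202^2 + 202^2 = 81610
Terms of depth exactly 3: N_3 − N_2 = 81610 − 202 = 81408.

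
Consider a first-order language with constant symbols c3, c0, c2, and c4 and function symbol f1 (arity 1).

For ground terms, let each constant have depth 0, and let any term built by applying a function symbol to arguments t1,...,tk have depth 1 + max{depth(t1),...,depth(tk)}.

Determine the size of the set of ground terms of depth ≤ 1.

8

Count level by level. With function symbols f1/1, the terms of depth ≤ k are the 4 constants together with each function applied to depth-≤(k−1) tuples, so N_k = 4 + N_{k-1}.
N_0 = 4
N_1 = 4 + 4 = 8
Explicitly: c3, c0, c2, c4, f1(c3), f1(c0), f1(c2), f1(c4).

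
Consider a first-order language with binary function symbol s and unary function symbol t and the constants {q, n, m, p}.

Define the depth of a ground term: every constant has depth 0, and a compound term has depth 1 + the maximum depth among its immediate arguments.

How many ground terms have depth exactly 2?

580

Let N_k = |{terms of depth ≤ k}|. Then N_0 = 4 and N_k = 4 + N_{k-1}^2 + N_{k-1} for k ≥ 1 (one summand per function symbol, arity giving the exponent).
N_0 = 4
N_1 = 4 + 4^2 + 4 = 24
N_2 = 4 + 24^2 + 24 = 604
Terms of depth exactly 2: N_2 − N_1 = 604 − 24 = 580.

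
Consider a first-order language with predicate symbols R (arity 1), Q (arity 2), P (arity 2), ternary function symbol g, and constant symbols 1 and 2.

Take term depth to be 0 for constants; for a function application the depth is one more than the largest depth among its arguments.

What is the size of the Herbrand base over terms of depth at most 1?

First count ground terms of depth ≤ 1.
If N_k denotes the number of depth-≤k ground terms, the 2 constants give N_0 = 2, and each function symbol of arity r contributes N_{k-1}^r new terms at level k: N_k = 2 + N_{k-1}^3.
N_0 = 2
N_1 = 2 + 2^3 = 10
Explicitly: 1, 2, g(1, 1, 1), g(1, 1, 2), g(1, 2, 1), g(1, 2, 2), g(2, 1, 1), g(2, 1, 2), g(2, 2, 1), g(2, 2, 2).
So |H| = 10.
A ground atom is a predicate applied to a tuple of terms from H, so the count is the sum over predicates of |H|^arity:
  R: 10;  Q: 10^2 = 100;  P: 10^2 = 100
Total ground atoms: 10 + 100 + 100 = 210.

210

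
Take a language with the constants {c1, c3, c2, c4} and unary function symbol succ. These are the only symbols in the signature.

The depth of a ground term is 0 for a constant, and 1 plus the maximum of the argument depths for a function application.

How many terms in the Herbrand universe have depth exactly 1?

Count level by level. With function symbols succ/1, the terms of depth ≤ k are the 4 constants together with each function applied to depth-≤(k−1) tuples, so N_k = 4 + N_{k-1}.
N_0 = 4
N_1 = 4 + 4 = 8
Terms of depth exactly 1: N_1 − N_0 = 8 − 4 = 4.

4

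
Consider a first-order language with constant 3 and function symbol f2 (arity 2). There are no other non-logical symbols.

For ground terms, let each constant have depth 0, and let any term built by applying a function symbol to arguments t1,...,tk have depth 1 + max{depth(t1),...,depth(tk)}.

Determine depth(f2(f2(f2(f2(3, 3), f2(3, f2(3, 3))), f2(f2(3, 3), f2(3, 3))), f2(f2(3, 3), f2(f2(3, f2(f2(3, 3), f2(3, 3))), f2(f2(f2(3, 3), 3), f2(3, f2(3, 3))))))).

depth(f2(3, 3)) = 1 + max(0, 0) = 1
depth(f2(3, f2(3, 3))) = 1 + max(0, 1) = 2
depth(f2(f2(3, 3), f2(3, f2(3, 3)))) = 1 + max(1, 2) = 3
depth(f2(f2(3, 3), f2(3, 3))) = 1 + max(1, 1) = 2
depth(f2(f2(f2(3, 3), f2(3, f2(3, 3))), f2(f2(3, 3), f2(3, 3)))) = 1 + max(3, 2) = 4
depth(f2(3, f2(f2(3, 3), f2(3, 3)))) = 1 + max(0, 2) = 3
depth(f2(f2(3, 3), 3)) = 1 + max(1, 0) = 2
depth(f2(f2(f2(3, 3), 3), f2(3, f2(3, 3)))) = 1 + max(2, 2) = 3
depth(f2(f2(3, f2(f2(3, 3), f2(3, 3))), f2(f2(f2(3, 3), 3), f2(3, f2(3, 3))))) = 1 + max(3, 3) = 4
depth(f2(f2(3, 3), f2(f2(3, f2(f2(3, 3), f2(3, 3))), f2(f2(f2(3, 3), 3), f2(3, f2(3, 3)))))) = 1 + max(1, 4) = 5
depth(f2(f2(f2(f2(3, 3), f2(3, f2(3, 3))), f2(f2(3, 3), f2(3, 3))), f2(f2(3, 3), f2(f2(3, f2(f2(3, 3), f2(3, 3))), f2(f2(f2(3, 3), 3), f2(3, f2(3, 3))))))) = 1 + max(4, 5) = 6

6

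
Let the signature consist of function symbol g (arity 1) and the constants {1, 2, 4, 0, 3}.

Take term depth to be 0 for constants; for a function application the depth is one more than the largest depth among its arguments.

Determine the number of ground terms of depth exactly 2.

5

Let N_k = |{terms of depth ≤ k}|. Then N_0 = 5 and N_k = 5 + N_{k-1} for k ≥ 1 (one summand per function symbol, arity giving the exponent).
N_0 = 5
N_1 = 5 + 5 = 10
N_2 = 5 + 10 = 15
Terms of depth exactly 2: N_2 − N_1 = 15 − 10 = 5.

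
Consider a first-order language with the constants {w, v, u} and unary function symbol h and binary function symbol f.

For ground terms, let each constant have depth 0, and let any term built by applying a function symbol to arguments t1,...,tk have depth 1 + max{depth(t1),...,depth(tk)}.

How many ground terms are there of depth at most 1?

15

If N_k denotes the number of depth-≤k ground terms, the 3 constants give N_0 = 3, and each function symbol of arity r contributes N_{k-1}^r new terms at level k: N_k = 3 + N_{k-1} + N_{k-1}^2.
N_0 = 3
N_1 = 3 + 3 + 3^2 = 15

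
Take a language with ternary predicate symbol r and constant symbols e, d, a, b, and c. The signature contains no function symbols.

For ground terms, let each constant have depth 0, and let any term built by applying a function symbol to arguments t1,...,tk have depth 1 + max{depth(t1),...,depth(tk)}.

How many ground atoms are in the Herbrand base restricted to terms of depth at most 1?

First count ground terms of depth ≤ 1.
With no function symbols every ground term is a constant, so there are exactly 5 ground terms at every depth bound.
N_0 = 5
N_1 = 5
Explicitly: e, d, a, b, c.
So |H| = 5.
Each predicate of arity r yields |H|^r ground atoms (one per choice of an r-tuple from H):
  r: 5^3 = 125
Total ground atoms: 125.

125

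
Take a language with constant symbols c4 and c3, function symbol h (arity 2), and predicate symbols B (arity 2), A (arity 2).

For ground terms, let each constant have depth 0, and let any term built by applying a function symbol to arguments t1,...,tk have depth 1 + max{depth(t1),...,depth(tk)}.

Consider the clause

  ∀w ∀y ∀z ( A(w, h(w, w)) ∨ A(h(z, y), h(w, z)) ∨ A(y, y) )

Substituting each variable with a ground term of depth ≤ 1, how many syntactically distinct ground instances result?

Ground terms of depth ≤ 1:
  Write N_k for the number of ground terms of depth ≤ k. A term of depth ≤ k is either a constant or a function symbol applied to arguments of depth ≤ k−1, so N_k = 2 + N_{k-1}^2.
  N_0 = 2
  N_1 = 2 + 2^2 = 6
So there are 6 ground terms available for substitution.
There are 3 variables to instantiate (w, y, z), each occurring in at least one literal, so different choices give different ground instances.
Number of ground instances = 6^3 = 216.

216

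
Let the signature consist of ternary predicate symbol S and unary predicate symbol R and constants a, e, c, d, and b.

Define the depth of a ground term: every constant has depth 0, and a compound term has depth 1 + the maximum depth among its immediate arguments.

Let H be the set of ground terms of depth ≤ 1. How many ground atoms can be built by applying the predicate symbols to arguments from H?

130

First count ground terms of depth ≤ 1.
With no function symbols every ground term is a constant, so there are exactly 5 ground terms at every depth bound.
N_0 = 5
N_1 = 5
Explicitly: a, e, c, d, b.
So |H| = 5.
For each predicate symbol, the number of ground atoms is |H| raised to its arity; summing:
  S: 5^3 = 125;  R: 5
Total ground atoms: 125 + 5 = 130.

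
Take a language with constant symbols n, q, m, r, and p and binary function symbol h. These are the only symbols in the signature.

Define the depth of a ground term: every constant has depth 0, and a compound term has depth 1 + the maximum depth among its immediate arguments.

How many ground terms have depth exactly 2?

875

Count level by level. With function symbols h/2, the terms of depth ≤ k are the 5 constants together with each function applied to depth-≤(k−1) tuples, so N_k = 5 + N_{k-1}^2.
N_0 = 5
N_1 = 5 + 5^2 = 30
N_2 = 5 + 30^2 = 905
Terms of depth exactly 2: N_2 − N_1 = 905 − 30 = 875.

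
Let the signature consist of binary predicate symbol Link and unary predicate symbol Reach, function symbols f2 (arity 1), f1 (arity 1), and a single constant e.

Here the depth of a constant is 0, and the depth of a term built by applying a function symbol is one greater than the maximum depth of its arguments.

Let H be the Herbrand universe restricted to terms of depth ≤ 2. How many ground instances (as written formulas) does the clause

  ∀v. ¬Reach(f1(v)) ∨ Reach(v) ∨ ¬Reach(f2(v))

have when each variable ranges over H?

7

Ground terms of depth ≤ 2:
  Let N_k = |{terms of depth ≤ k}|. Then N_0 = 1 and N_k = 1 + N_{k-1} + N_{k-1} for k ≥ 1 (one summand per function symbol, arity giving the exponent).
  N_0 = 1
  N_1 = 1 + 1 + 1 = 3
  N_2 = 1 + 3 + 3 = 7
  Explicitly: e, f2(e), f2(f2(e)), f2(f1(e)), f1(e), f1(f2(e)), f1(f1(e)).
So there are 7 ground terms available for substitution.
The variable v ranges independently over the available ground terms, and distinct assignments produce distinct instances.
Number of ground instances = 7.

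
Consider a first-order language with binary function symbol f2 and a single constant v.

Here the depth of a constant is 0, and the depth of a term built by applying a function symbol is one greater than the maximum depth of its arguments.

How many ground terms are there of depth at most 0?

If N_k denotes the number of depth-≤k ground terms, the 1 constant gives N_0 = 1, and each function symbol of arity r contributes N_{k-1}^r new terms at level k: N_k = 1 + N_{k-1}^2.
N_0 = 1
Explicitly: v.

1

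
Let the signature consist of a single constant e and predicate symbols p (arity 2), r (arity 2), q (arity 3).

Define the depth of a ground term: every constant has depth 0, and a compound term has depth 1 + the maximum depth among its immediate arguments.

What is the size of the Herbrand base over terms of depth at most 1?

First count ground terms of depth ≤ 1.
With no function symbols every ground term is a constant, so there is exactly 1 ground term at every depth bound.
N_0 = 1
N_1 = 1
So |H| = 1.
Ground atoms are formed by filling each argument slot of a predicate with a term from H, so an r-ary predicate gives |H|^r atoms:
  p: 1^2 = 1;  r: 1^2 = 1;  q: 1^3 = 1
Total ground atoms: 1 + 1 + 1 = 3.

3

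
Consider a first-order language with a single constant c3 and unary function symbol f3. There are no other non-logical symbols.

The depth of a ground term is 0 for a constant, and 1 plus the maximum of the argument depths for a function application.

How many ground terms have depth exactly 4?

Let N_k = |{terms of depth ≤ k}|. Then N_0 = 1 and N_k = 1 + N_{k-1} for k ≥ 1 (one summand per function symbol, arity giving the exponent).
N_0 = 1
N_1 = 1 + 1 = 2
N_2 = 1 + 2 = 3
N_3 = 1 + 3 = 4
N_4 = 1 + 4 = 5
Terms of depth exactly 4: N_4 − N_3 = 5 − 4 = 1.

1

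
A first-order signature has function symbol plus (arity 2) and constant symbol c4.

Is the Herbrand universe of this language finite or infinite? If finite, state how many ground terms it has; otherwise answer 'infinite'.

infinite

The signature has at least one function symbol (plus, arity 2) and at least one constant (c4).
Iterating plus gives infinitely many distinct ground terms: c4, plus(c4, c4), plus(plus(c4, c4), plus(c4, c4)), ...
So the Herbrand universe is infinite.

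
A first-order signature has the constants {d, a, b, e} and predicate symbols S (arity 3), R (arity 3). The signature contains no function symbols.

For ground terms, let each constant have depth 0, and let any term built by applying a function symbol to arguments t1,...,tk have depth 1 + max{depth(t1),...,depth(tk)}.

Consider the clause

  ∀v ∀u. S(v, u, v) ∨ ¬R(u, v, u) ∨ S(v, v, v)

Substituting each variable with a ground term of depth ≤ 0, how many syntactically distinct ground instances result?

Ground terms of depth ≤ 0:
  With no function symbols every ground term is a constant, so there are exactly 4 ground terms at every depth bound.
  N_0 = 4
  Explicitly: d, a, b, e.
So there are 4 ground terms available for substitution.
The body mentions every one of the 2 quantified variables; since ground terms form a free algebra, no two substitutions collapse to the same formula.
Number of ground instances = 4^2 = 16.

16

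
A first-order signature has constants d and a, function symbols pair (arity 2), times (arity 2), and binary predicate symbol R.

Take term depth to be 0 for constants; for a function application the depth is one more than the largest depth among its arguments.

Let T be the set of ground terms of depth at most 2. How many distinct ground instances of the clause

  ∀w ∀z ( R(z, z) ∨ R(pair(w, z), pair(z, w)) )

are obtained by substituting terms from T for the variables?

Ground terms of depth ≤ 2:
  Count level by level. With function symbols pair/2, times/2, the terms of depth ≤ k are the 2 constants together with each function applied to depth-≤(k−1) tuples, so N_k = 2 + N_{k-1}^2 + N_{k-1}^2.
  N_0 = 2
  N_1 = 2 + 2^2 + 2^2 = 10
  N_2 = 2 + 10^2 + 10^2 = 202
So there are 202 ground terms available for substitution.
The body mentions every one of the 2 quantified variables; since ground terms form a free algebra, no two substitutions collapse to the same formula.
Number of ground instances = 202^2 = 40804.

40804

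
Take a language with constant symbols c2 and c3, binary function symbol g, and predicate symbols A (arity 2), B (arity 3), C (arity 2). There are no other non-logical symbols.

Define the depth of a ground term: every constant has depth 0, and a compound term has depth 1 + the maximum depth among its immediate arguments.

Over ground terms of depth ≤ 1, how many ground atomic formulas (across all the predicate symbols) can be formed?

First count ground terms of depth ≤ 1.
If N_k denotes the number of depth-≤k ground terms, the 2 constants give N_0 = 2, and each function symbol of arity r contributes N_{k-1}^r new terms at level k: N_k = 2 + N_{k-1}^2.
N_0 = 2
N_1 = 2 + 2^2 = 6
Explicitly: c2, c3, g(c2, c2), g(c2, c3), g(c3, c2), g(c3, c3).
So |H| = 6.
Ground atoms are formed by filling each argument slot of a predicate with a term from H, so an r-ary predicate gives |H|^r atoms:
  A: 6^2 = 36;  B: 6^3 = 216;  C: 6^2 = 36
Total ground atoms: 36 + 216 + 36 = 288.

288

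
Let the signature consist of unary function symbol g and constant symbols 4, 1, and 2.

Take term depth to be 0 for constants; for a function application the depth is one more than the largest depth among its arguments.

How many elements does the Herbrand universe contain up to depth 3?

12

If N_k denotes the number of depth-≤k ground terms, the 3 constants give N_0 = 3, and each function symbol of arity r contributes N_{k-1}^r new terms at level k: N_k = 3 + N_{k-1}.
N_0 = 3
N_1 = 3 + 3 = 6
N_2 = 3 + 6 = 9
N_3 = 3 + 9 = 12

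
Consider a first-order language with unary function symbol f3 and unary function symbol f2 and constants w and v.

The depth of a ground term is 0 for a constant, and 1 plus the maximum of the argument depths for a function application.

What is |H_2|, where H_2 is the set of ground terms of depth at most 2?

If N_k denotes the number of depth-≤k ground terms, the 2 constants give N_0 = 2, and each function symbol of arity r contributes N_{k-1}^r new terms at level k: N_k = 2 + N_{k-1} + N_{k-1}.
N_0 = 2
N_1 = 2 + 2 + 2 = 6
N_2 = 2 + 6 + 6 = 14

14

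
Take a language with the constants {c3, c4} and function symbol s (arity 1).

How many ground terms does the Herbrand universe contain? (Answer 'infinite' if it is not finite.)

infinite

The signature has at least one function symbol (s, arity 1) and at least one constant (c3).
Iterating s gives infinitely many distinct ground terms: c3, s(c3), s(s(c3)), ...
So the Herbrand universe is infinite.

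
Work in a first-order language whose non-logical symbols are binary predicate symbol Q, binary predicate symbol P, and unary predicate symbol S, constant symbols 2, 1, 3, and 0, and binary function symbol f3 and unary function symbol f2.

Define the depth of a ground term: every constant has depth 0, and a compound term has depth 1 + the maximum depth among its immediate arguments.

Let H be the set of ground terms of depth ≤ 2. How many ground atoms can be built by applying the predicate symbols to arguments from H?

730236

First count ground terms of depth ≤ 2.
Let N_k = |{terms of depth ≤ k}|. Then N_0 = 4 and N_k = 4 + N_{k-1}^2 + N_{k-1} for k ≥ 1 (one summand per function symbol, arity giving the exponent).
N_0 = 4
N_1 = 4 + 4^2 + 4 = 24
N_2 = 4 + 24^2 + 24 = 604
So |H| = 604.
A ground atom is a predicate applied to a tuple of terms from H, so the count is the sum over predicates of |H|^arity:
  Q: 604^2 = 364816;  P: 604^2 = 364816;  S: 604
Total ground atoms: 364816 + 364816 + 604 = 730236.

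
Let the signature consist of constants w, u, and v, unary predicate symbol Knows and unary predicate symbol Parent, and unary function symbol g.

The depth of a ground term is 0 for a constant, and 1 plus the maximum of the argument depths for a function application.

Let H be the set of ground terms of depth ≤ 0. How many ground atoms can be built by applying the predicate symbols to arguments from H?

6

First count ground terms of depth ≤ 0.
Write N_k for the number of ground terms of depth ≤ k. A term of depth ≤ k is either a constant or a function symbol applied to arguments of depth ≤ k−1, so N_k = 3 + N_{k-1}.
N_0 = 3
So |H| = 3.
Ground atoms are formed by filling each argument slot of a predicate with a term from H, so an r-ary predicate gives |H|^r atoms:
  Knows: 3;  Parent: 3
Total ground atoms: 3 + 3 = 6.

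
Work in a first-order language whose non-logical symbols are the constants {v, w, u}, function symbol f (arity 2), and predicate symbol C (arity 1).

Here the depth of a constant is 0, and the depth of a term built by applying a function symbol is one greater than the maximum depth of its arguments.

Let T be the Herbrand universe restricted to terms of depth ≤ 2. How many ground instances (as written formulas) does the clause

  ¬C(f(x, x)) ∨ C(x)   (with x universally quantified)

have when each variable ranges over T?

Ground terms of depth ≤ 2:
  If N_k denotes the number of depth-≤k ground terms, the 3 constants give N_0 = 3, and each function symbol of arity r contributes N_{k-1}^r new terms at level k: N_k = 3 + N_{k-1}^2.
  N_0 = 3
  N_1 = 3 + 3^2 = 12
  N_2 = 3 + 12^2 = 147
So there are 147 ground terms available for substitution.
The variable x ranges independently over the available ground terms, and distinct assignments produce distinct instances.
Number of ground instances = 147.

147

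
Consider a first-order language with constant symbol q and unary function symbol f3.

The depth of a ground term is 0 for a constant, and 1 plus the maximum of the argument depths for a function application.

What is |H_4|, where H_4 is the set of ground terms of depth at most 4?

Count level by level. With function symbols f3/1, the terms of depth ≤ k are the 1 constant together with each function applied to depth-≤(k−1) tuples, so N_k = 1 + N_{k-1}.
N_0 = 1
N_1 = 1 + 1 = 2
N_2 = 1 + 2 = 3
N_3 = 1 + 3 = 4
N_4 = 1 + 4 = 5

5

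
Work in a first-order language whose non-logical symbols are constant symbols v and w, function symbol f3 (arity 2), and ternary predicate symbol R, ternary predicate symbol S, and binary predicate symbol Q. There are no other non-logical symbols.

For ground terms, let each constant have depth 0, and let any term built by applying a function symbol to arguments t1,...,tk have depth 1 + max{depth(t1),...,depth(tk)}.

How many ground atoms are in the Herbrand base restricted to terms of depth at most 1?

First count ground terms of depth ≤ 1.
If N_k denotes the number of depth-≤k ground terms, the 2 constants give N_0 = 2, and each function symbol of arity r contributes N_{k-1}^r new terms at level k: N_k = 2 + N_{k-1}^2.
N_0 = 2
N_1 = 2 + 2^2 = 6
So |H| = 6.
Ground atoms are formed by filling each argument slot of a predicate with a term from H, so an r-ary predicate gives |H|^r atoms:
  R: 6^3 = 216;  S: 6^3 = 216;  Q: 6^2 = 36
Total ground atoms: 216 + 216 + 36 = 468.

468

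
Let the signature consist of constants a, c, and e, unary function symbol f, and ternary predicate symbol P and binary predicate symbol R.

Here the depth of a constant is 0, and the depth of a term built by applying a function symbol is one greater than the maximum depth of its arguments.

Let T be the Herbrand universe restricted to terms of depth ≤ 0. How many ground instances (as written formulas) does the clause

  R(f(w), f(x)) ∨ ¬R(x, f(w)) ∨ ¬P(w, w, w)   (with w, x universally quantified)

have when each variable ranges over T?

9

Ground terms of depth ≤ 0:
  Count level by level. With function symbols f/1, the terms of depth ≤ k are the 3 constants together with each function applied to depth-≤(k−1) tuples, so N_k = 3 + N_{k-1}.
  N_0 = 3
  Explicitly: a, c, e.
So there are 3 ground terms available for substitution.
The body mentions every one of the 2 quantified variables; since ground terms form a free algebra, no two substitutions collapse to the same formula.
Number of ground instances = 3^2 = 9.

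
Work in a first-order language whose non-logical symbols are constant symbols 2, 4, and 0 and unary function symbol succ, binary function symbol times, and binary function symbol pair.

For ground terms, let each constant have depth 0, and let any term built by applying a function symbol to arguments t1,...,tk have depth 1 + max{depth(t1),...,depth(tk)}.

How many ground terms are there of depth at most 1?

24

Count level by level. With function symbols succ/1, times/2, pair/2, the terms of depth ≤ k are the 3 constants together with each function applied to depth-≤(k−1) tuples, so N_k = 3 + N_{k-1} + N_{k-1}^2 + N_{k-1}^2.
N_0 = 3
N_1 = 3 + 3 + 3^2 + 3^2 = 24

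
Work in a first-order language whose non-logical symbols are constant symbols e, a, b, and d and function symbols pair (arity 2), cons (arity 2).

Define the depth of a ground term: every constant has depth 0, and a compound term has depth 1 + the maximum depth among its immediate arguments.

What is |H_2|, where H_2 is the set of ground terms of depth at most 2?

2596

Let N_k count ground terms of depth at most k. Each non-constant term of depth ≤ k is some function symbol applied to depth-≤(k−1) arguments, giving N_k = 4 + N_{k-1}^2 + N_{k-1}^2.
N_0 = 4
N_1 = 4 + 4^2 + 4^2 = 36
N_2 = 4 + 36^2 + 36^2 = 2596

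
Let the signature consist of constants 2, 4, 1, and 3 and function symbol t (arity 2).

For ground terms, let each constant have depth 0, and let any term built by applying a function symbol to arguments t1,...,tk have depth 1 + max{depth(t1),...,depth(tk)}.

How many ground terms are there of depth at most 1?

20

Write N_k for the number of ground terms of depth ≤ k. A term of depth ≤ k is either a constant or a function symbol applied to arguments of depth ≤ k−1, so N_k = 4 + N_{k-1}^2.
N_0 = 4
N_1 = 4 + 4^2 = 20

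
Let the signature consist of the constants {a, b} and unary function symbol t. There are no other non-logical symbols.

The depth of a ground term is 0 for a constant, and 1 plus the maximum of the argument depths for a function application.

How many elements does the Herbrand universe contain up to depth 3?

Count level by level. With function symbols t/1, the terms of depth ≤ k are the 2 constants together with each function applied to depth-≤(k−1) tuples, so N_k = 2 + N_{k-1}.
N_0 = 2
N_1 = 2 + 2 = 4
N_2 = 2 + 4 = 6
N_3 = 2 + 6 = 8
Explicitly: a, b, t(a), t(b), t(t(a)), t(t(b)), t(t(t(a))), t(t(t(b))).

8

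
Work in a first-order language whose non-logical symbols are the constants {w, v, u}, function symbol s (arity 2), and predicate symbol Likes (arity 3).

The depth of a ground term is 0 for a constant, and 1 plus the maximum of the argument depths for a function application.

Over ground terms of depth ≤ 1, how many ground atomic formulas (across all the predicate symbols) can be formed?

1728

First count ground terms of depth ≤ 1.
Let N_k count ground terms of depth at most k. Each non-constant term of depth ≤ k is some function symbol applied to depth-≤(k−1) arguments, giving N_k = 3 + N_{k-1}^2.
N_0 = 3
N_1 = 3 + 3^2 = 12
So |H| = 12.
Ground atoms are formed by filling each argument slot of a predicate with a term from H, so an r-ary predicate gives |H|^r atoms:
  Likes: 12^3 = 1728
Total ground atoms: 1728.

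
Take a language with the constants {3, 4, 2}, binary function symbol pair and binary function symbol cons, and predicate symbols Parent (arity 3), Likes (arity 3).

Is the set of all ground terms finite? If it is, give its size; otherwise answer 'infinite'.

The signature has at least one function symbol (pair, arity 2) and at least one constant (3).
Iterating pair gives infinitely many distinct ground terms: 3, pair(3, 3), pair(pair(3, 3), pair(3, 3)), ...
So the Herbrand universe is infinite.

infinite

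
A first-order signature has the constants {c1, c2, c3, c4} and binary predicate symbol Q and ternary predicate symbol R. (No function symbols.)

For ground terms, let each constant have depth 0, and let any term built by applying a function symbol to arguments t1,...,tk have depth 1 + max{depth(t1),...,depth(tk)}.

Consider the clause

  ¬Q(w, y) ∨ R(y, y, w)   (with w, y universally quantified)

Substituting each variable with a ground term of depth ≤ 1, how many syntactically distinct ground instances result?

Ground terms of depth ≤ 1:
  With no function symbols every ground term is a constant, so there are exactly 4 ground terms at every depth bound.
  N_0 = 4
  N_1 = 4
  Explicitly: c1, c2, c3, c4.
So there are 4 ground terms available for substitution.
The body mentions every one of the 2 quantified variables; since ground terms form a free algebra, no two substitutions collapse to the same formula.
Number of ground instances = 4^2 = 16.

16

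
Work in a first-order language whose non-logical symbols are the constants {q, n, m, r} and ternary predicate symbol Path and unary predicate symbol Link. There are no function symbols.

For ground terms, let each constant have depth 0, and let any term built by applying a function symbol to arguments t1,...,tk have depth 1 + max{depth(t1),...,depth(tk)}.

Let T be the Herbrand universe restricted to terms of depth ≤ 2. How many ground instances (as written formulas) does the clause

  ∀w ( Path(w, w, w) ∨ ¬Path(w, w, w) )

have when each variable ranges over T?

4

Ground terms of depth ≤ 2:
  With no function symbols every ground term is a constant, so there are exactly 4 ground terms at every depth bound.
  N_0 = 4
  N_1 = 4
  N_2 = 4
  Explicitly: q, n, m, r.
So there are 4 ground terms available for substitution.
The variable w ranges independently over the available ground terms, and distinct assignments produce distinct instances.
Number of ground instances = 4.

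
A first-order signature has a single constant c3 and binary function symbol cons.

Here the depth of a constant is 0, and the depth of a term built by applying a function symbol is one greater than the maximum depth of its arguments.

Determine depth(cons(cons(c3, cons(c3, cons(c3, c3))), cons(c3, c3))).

4

depth(cons(c3, c3)) = 1 + max(0, 0) = 1
depth(cons(c3, cons(c3, c3))) = 1 + max(0, 1) = 2
depth(cons(c3, cons(c3, cons(c3, c3)))) = 1 + max(0, 2) = 3
depth(cons(cons(c3, cons(c3, cons(c3, c3))), cons(c3, c3))) = 1 + max(3, 1) = 4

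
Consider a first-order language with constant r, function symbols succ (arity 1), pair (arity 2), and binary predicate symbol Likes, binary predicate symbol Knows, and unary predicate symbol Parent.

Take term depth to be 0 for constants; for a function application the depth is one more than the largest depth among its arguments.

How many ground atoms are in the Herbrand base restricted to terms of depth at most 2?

First count ground terms of depth ≤ 2.
Let N_k = |{terms of depth ≤ k}|. Then N_0 = 1 and N_k = 1 + N_{k-1} + N_{k-1}^2 for k ≥ 1 (one summand per function symbol, arity giving the exponent).
N_0 = 1
N_1 = 1 + 1 + 1^2 = 3
N_2 = 1 + 3 + 3^2 = 13
So |H| = 13.
A ground atom is a predicate applied to a tuple of terms from H, so the count is the sum over predicates of |H|^arity:
  Likes: 13^2 = 169;  Knows: 13^2 = 169;  Parent: 13
Total ground atoms: 169 + 169 + 13 = 351.

351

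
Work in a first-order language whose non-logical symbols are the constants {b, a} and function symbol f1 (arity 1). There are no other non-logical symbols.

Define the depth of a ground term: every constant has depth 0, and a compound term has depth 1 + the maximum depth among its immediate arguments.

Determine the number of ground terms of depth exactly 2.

2

If N_k denotes the number of depth-≤k ground terms, the 2 constants give N_0 = 2, and each function symbol of arity r contributes N_{k-1}^r new terms at level k: N_k = 2 + N_{k-1}.
N_0 = 2
N_1 = 2 + 2 = 4
N_2 = 2 + 4 = 6
Terms of depth exactly 2: N_2 − N_1 = 6 − 4 = 2.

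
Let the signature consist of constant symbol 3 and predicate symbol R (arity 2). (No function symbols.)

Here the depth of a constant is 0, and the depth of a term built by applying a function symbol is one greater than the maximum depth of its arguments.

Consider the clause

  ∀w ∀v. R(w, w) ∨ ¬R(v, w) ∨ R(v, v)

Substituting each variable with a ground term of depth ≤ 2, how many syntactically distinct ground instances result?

1

Ground terms of depth ≤ 2:
  With no function symbols every ground term is a constant, so there is exactly 1 ground term at every depth bound.
  N_0 = 1
  N_1 = 1
  N_2 = 1
  Explicitly: 3.
So there is exactly 1 ground term available for substitution.
The body mentions every one of the 2 quantified variables; since ground terms form a free algebra, no two substitutions collapse to the same formula.
Number of ground instances = 1^2 = 1.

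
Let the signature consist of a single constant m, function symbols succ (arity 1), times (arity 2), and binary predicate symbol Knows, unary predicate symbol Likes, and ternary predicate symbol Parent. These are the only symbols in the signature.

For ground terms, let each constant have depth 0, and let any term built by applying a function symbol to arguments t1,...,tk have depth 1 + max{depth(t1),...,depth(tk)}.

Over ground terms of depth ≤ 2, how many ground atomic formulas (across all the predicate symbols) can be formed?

2379

First count ground terms of depth ≤ 2.
Let N_k = |{terms of depth ≤ k}|. Then N_0 = 1 and N_k = 1 + N_{k-1} + N_{k-1}^2 for k ≥ 1 (one summand per function symbol, arity giving the exponent).
N_0 = 1
N_1 = 1 + 1 + 1^2 = 3
N_2 = 1 + 3 + 3^2 = 13
So |H| = 13.
A ground atom is a predicate applied to a tuple of terms from H, so the count is the sum over predicates of |H|^arity:
  Knows: 13^2 = 169;  Likes: 13;  Parent: 13^3 = 2197
Total ground atoms: 169 + 13 + 2197 = 2379.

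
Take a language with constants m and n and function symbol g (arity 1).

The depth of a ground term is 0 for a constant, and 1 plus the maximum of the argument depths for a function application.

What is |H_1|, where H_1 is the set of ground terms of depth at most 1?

4

Write N_k for the number of ground terms of depth ≤ k. A term of depth ≤ k is either a constant or a function symbol applied to arguments of depth ≤ k−1, so N_k = 2 + N_{k-1}.
N_0 = 2
N_1 = 2 + 2 = 4
Explicitly: m, n, g(m), g(n).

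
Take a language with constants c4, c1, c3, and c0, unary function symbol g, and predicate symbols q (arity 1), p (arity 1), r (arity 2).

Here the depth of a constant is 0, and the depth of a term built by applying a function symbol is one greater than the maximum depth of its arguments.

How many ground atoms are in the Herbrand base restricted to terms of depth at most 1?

First count ground terms of depth ≤ 1.
If N_k denotes the number of depth-≤k ground terms, the 4 constants give N_0 = 4, and each function symbol of arity r contributes N_{k-1}^r new terms at level k: N_k = 4 + N_{k-1}.
N_0 = 4
N_1 = 4 + 4 = 8
So |H| = 8.
Ground atoms are formed by filling each argument slot of a predicate with a term from H, so an r-ary predicate gives |H|^r atoms:
  q: 8;  p: 8;  r: 8^2 = 64
Total ground atoms: 8 + 8 + 64 = 80.

80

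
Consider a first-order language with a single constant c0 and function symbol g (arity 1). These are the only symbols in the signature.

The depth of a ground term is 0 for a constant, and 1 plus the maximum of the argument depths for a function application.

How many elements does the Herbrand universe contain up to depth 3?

4

Write N_k for the number of ground terms of depth ≤ k. A term of depth ≤ k is either a constant or a function symbol applied to arguments of depth ≤ k−1, so N_k = 1 + N_{k-1}.
N_0 = 1
N_1 = 1 + 1 = 2
N_2 = 1 + 2 = 3
N_3 = 1 + 3 = 4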